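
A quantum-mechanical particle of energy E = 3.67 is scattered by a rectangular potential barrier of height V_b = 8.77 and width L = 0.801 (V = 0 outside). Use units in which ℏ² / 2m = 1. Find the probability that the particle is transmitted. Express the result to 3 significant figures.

T = 0.0994

Since E < V_b the interior solution is evanescent with decay constant κ = √(2m(V_b − E))/ℏ = 2.258.
κL = 1.809, sinh(κL) = 2.970.
The exact tunnelling result is T⁻¹ = 1 + V_b² sinh²(κL) / [4E(V_b − E)] = 10.06, so T = 0.0994.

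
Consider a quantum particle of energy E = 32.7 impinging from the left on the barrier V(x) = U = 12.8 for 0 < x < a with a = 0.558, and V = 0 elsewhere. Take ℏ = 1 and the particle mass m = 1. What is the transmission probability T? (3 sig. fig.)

E > U: inside the barrier k₂ = √(2m(E − U))/ℏ = 6.309, k₂a = 3.520.
T = [1 + U² sin²(k₂a) / (4E(E − U))]⁻¹ = 1/1.009 = 0.991.

T = 0.991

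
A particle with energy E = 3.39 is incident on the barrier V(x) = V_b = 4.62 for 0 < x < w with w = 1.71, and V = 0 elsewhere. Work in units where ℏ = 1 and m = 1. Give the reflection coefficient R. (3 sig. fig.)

R = 0.985

E < V_b: inside the barrier ψ ∝ e^{±κx} with κ = √(2m(V_b − E))/ℏ = 1.568.
κw = 2.682, sinh(κw) = 7.273.
Matching ψ, ψ′ at both faces gives T = [1 + V_b² sinh²(κw) / (4E(V_b − E))]⁻¹ = 1/68.70 = 0.0146.
R = 1 − T = 0.985.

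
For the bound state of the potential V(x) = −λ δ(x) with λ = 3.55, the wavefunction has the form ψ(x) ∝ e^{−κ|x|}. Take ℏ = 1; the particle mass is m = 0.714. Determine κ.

Integrate −(ℏ²/2m)ψ'' − λδ(x)ψ = Eψ from −ε to +ε: the ψ'' term gives ψ'(0⁺) − ψ'(0⁻) and the δ term gives −(2mλ/ℏ²)ψ(0).
With ψ ∝ e^{−κ|x|} this yields −2κ = −2mλ/ℏ², so κ = mλ/ℏ² = 2.535.

κ = 2.53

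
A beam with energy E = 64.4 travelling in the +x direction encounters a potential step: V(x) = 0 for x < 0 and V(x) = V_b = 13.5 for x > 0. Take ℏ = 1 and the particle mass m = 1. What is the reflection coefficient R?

R = 0.00345

On each side the TISE gives plane waves with k = √(2m(E − V))/ℏ: k₁ = √(2·1·64.4) = 11.35, k₂ = √(2·1·50.9) = 10.09.
Matching ψ and ψ′ at x = 0 gives r = (k₁ − k₂)/(k₁ + k₂), so R = r² = 0.003451 and T = 1 − R = 0.9965.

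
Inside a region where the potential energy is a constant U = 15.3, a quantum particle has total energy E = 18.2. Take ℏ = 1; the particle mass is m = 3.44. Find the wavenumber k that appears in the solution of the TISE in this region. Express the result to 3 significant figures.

k = 4.47

With E > U the solution is oscillatory, ψ ∝ e^{±ikx} with k = √(2m(E − U))/ℏ.
k = √(2 × 3.44 × 2.9) = 4.467.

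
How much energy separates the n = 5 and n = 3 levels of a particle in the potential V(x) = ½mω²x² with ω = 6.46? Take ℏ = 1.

E_n = ℏω(n + ½), so ΔE = (5 − 3) ℏω = 2 × 6.46 = 12.92.

ΔE = 12.9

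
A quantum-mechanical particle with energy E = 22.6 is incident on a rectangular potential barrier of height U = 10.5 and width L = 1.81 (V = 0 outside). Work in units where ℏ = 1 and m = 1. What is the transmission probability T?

T = 0.976

Above the barrier the interior wavenumber is k₂ = √(2m(E − U))/ℏ = 4.919, giving phase k₂L = 8.904.
Matching at both interfaces gives T⁻¹ = 1 + U² sin²(k₂L) / [4E(E − U)] = 1.025, hence T = 0.976.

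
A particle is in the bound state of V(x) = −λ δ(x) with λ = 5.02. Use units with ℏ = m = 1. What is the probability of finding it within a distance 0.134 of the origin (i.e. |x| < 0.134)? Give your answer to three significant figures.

The normalised bound state is ψ = √κ e^{−κ|x|} with κ = mλ/ℏ² = 5.020.
P(|x| < d) = ∫_{−d}^{d} κ e^{−2κ|x|} dx = 1 − e^{−2κd} = 1 − e^{−1.345} = 0.7396.

P = 0.740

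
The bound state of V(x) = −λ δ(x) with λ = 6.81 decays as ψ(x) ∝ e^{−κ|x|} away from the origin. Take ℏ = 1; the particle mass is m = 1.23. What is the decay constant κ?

κ = 8.38

Integrating the TISE across x = 0 gives the cusp condition ψ'(0⁺) − ψ'(0⁻) = −(2mλ/ℏ²)ψ(0).
With ψ ∝ e^{−κ|x|} this yields −2κ = −2mλ/ℏ², so κ = mλ/ℏ² = 8.376.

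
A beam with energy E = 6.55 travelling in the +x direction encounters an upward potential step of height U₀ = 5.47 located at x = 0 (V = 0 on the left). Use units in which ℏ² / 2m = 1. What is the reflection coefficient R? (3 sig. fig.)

R = 0.178

The wavenumbers are k₁ = √(2mE)/ℏ = 2.559 on the left and k₂ = √(2m(E − U₀))/ℏ = 1.039 on the right.
Continuity of ψ and ψ′ at the step yields the reflection amplitude r = (k₁ − k₂)/(k₁ + k₂) = 0.4224; thus R = |r|² = 0.1784, T = 0.8216.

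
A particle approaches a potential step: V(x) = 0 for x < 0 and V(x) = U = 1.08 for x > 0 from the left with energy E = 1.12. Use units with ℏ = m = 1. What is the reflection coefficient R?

R = 0.465

The wavenumbers are k₁ = √(2mE)/ℏ = 1.497 on the left and k₂ = √(2m(E − U))/ℏ = 0.2828 on the right.
Matching ψ and ψ′ at x = 0 gives r = (k₁ − k₂)/(k₁ + k₂), so R = r² = 0.4653 and T = 1 − R = 0.5347.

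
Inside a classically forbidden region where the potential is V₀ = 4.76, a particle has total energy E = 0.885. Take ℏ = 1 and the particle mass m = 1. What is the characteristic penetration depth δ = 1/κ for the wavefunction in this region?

Since E < V₀ the TISE in this region is ψ'' = κ²ψ with κ = √(2m(V₀ − E))/ℏ.
κ = √(2 × 1 × 3.875) = 2.784. The penetration depth is δ = 1/κ = 0.359.

δ = 0.359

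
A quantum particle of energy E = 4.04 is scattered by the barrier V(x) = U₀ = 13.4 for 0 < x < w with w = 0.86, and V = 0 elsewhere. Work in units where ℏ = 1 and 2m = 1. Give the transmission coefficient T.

E < U₀: inside the barrier ψ ∝ e^{±κx} with κ = √(2m(U₀ − E))/ℏ = 3.059.
κw = 2.631, sinh(κw) = 6.908.
The exact tunnelling result is T⁻¹ = 1 + U₀² sinh²(κw) / [4E(U₀ − E)] = 57.66, so T = 0.0173.

T = 0.0173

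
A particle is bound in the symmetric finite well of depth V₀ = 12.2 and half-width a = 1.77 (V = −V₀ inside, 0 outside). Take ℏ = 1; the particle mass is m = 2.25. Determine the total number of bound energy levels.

Define the well-strength parameter z₀ = (a/ℏ)√(2mV₀) = 1.77 × √(2·2.25·12.2) = 13.11.
The even/odd transcendental equations gain one root per π/2 in z₀, giving N = 1 + ⌊2z₀/π⌋ = 1 + ⌊8.349⌋ = 9.

N = 9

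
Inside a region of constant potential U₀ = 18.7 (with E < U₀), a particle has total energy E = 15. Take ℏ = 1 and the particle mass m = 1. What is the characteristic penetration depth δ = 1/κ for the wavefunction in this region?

δ = 0.368

Since E < U₀ the TISE in this region is ψ'' = κ²ψ with κ = √(2m(U₀ − E))/ℏ.
κ = √(2 × 1 × 3.7) = 2.720. The penetration depth is δ = 1/κ = 0.368.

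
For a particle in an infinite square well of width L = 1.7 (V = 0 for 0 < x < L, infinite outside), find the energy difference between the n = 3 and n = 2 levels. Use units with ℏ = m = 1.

ΔE = 8.54

E_n = n²π²ℏ²/(2mL²), so ΔE = (3² − 2²) π²ℏ²/(2mL²).
ΔE = 5 × π² / (2 × 1 × 1.7²) = 8.538.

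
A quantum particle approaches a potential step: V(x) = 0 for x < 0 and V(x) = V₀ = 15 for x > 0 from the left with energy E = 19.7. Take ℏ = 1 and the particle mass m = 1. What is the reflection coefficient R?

On each side the TISE gives plane waves with k = √(2m(E − V))/ℏ: k₁ = √(2·1·19.7) = 6.277, k₂ = √(2·1·4.7) = 3.066.
Continuity of ψ and ψ′ at the step yields the reflection amplitude r = (k₁ − k₂)/(k₁ + k₂) = 0.3437; thus R = |r|² = 0.1181, T = 0.8819.

R = 0.118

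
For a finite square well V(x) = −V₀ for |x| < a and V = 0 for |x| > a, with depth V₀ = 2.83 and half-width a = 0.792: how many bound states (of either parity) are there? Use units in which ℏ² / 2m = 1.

N = 1

Define the well-strength parameter z₀ = (a/ℏ)√(2mV₀) = 0.792 × √(2·0.5·2.83) = 1.332.
A new bound state (alternating even/odd) appears each time z₀ passes a multiple of π/2, so N = ⌊2z₀/π⌋ + 1 = ⌊0.8482⌋ + 1 = 1.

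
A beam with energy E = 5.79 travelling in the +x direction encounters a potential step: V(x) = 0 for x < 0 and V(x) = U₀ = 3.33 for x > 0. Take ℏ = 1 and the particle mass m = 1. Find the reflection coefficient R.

On each side the TISE gives plane waves with k = √(2m(E − V))/ℏ: k₁ = √(2·1·5.79) = 3.403, k₂ = √(2·1·2.46) = 2.218.
Matching ψ and ψ′ at x = 0 gives r = (k₁ − k₂)/(k₁ + k₂), so R = r² = 0.04443 and T = 1 − R = 0.9556.

R = 0.0444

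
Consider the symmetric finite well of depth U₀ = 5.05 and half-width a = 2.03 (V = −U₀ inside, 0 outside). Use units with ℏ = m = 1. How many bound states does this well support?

N = 5

The dimensionless depth is z₀ = a√(2mU₀)/ℏ = 2.03 × √(10.10) = 6.451.
A new bound state (alternating even/odd) appears each time z₀ passes a multiple of π/2, so N = ⌊2z₀/π⌋ + 1 = ⌊4.107⌋ + 1 = 5.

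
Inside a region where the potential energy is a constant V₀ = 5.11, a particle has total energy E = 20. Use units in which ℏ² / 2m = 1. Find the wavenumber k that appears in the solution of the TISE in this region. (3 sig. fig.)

With E > V₀ the solution is oscillatory, ψ ∝ e^{±ikx} with k = √(2m(E − V₀))/ℏ.
k = √(2 × 0.5 × 14.89) = 3.859.

k = 3.86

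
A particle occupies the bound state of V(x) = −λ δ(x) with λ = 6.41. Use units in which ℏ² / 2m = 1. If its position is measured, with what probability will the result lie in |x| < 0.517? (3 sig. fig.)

The normalised bound state is ψ = √κ e^{−κ|x|} with κ = mλ/ℏ² = 3.205.
P(|x| < d) = ∫_{−d}^{d} κ e^{−2κ|x|} dx = 1 − e^{−2κd} = 1 − e^{−3.314} = 0.9636.

P = 0.964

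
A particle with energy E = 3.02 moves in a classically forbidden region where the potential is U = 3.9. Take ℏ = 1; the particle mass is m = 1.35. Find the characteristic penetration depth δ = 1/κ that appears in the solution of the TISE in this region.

δ = 0.649

Since E < U the TISE in this region is ψ'' = κ²ψ with κ = √(2m(U − E))/ℏ.
κ = √(2 × 1.35 × 0.88) = 1.541. The penetration depth is δ = 1/κ = 0.649.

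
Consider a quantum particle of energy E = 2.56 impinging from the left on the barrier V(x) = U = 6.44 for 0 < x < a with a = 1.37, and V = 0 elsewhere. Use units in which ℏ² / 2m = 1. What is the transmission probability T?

T = 0.0172

Since E < U the interior solution is evanescent with decay constant κ = √(2m(U − E))/ℏ = 1.970.
κa = 2.699, sinh(κa) = 7.396.
Matching ψ, ψ′ at both faces gives T = [1 + U² sinh²(κa) / (4E(U − E))]⁻¹ = 1/58.10 = 0.0172.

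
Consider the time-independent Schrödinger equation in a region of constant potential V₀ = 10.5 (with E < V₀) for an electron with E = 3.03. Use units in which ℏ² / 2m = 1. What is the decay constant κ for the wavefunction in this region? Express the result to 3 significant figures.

Since E < V₀ the TISE in this region is ψ'' = κ²ψ with κ = √(2m(V₀ − E))/ℏ.
κ = √(2 × 0.5 × 7.47) = 2.733.

κ = 2.73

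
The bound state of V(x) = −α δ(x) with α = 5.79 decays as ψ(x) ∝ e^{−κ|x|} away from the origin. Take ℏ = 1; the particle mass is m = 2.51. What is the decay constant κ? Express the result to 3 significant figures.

Integrate −(ℏ²/2m)ψ'' − αδ(x)ψ = Eψ from −ε to +ε: the ψ'' term gives ψ'(0⁺) − ψ'(0⁻) and the δ term gives −(2mα/ℏ²)ψ(0).
With ψ ∝ e^{−κ|x|} this yields −2κ = −2mα/ℏ², so κ = mα/ℏ² = 14.53.

κ = 14.5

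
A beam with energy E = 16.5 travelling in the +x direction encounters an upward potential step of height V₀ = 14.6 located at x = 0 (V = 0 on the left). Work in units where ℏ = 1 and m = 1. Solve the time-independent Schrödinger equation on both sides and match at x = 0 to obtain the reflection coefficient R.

On each side the TISE gives plane waves with k = √(2m(E − V))/ℏ: k₁ = √(2·1·16.5) = 5.745, k₂ = √(2·1·1.9) = 1.949.
Matching ψ and ψ′ at x = 0 gives r = (k₁ − k₂)/(k₁ + k₂), so R = r² = 0.2433 and T = 1 − R = 0.7567.

R = 0.243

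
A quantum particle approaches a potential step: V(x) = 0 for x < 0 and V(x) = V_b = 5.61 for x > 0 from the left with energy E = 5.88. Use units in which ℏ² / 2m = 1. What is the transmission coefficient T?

The wavenumbers are k₁ = √(2mE)/ℏ = 2.425 on the left and k₂ = √(2m(E − V_b))/ℏ = 0.5196 on the right.
Continuity of ψ and ψ′ at the step yields the reflection amplitude r = (k₁ − k₂)/(k₁ + k₂) = 0.6471; thus R = |r|² = 0.4187, T = 0.5813.

T = 0.581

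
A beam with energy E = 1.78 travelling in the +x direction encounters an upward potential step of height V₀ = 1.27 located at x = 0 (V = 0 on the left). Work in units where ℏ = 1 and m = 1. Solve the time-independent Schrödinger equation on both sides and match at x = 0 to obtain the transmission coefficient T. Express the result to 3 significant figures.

T = 0.908

The wavenumbers are k₁ = √(2mE)/ℏ = 1.887 on the left and k₂ = √(2m(E − V₀))/ℏ = 1.010 on the right.
Matching ψ and ψ′ at x = 0 gives r = (k₁ − k₂)/(k₁ + k₂), so R = r² = 0.09163 and T = 1 − R = 0.9084.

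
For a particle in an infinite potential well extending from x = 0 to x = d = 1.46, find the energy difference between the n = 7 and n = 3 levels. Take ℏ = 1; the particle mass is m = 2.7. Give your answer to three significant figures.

E_n = n²π²ℏ²/(2md²), so ΔE = (7² − 3²) π²ℏ²/(2md²).
ΔE = 40 × π² / (2 × 2.7 × 1.46²) = 34.30.

ΔE = 34.3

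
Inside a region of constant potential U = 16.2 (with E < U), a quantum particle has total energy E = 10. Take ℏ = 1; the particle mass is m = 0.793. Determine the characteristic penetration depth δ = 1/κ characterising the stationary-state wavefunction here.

δ = 0.319

Since E < U the TISE in this region is ψ'' = κ²ψ with κ = √(2m(U − E))/ℏ.
κ = √(2 × 0.793 × 6.2) = 3.136. The penetration depth is δ = 1/κ = 0.319.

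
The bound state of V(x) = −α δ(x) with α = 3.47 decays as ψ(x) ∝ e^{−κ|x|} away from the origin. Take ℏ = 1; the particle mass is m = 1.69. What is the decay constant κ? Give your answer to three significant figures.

Integrating the TISE across x = 0 gives the cusp condition ψ'(0⁺) − ψ'(0⁻) = −(2mα/ℏ²)ψ(0).
With ψ ∝ e^{−κ|x|} this yields −2κ = −2mα/ℏ², so κ = mα/ℏ² = 5.864.

κ = 5.86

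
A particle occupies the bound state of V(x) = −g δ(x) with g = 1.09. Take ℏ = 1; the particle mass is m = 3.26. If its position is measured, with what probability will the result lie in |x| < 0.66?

The normalised bound state is ψ = √κ e^{−κ|x|} with κ = mg/ℏ² = 3.553.
P(|x| < d) = ∫_{−d}^{d} κ e^{−2κ|x|} dx = 1 − e^{−2κd} = 1 − e^{−4.690} = 0.9908.

P = 0.991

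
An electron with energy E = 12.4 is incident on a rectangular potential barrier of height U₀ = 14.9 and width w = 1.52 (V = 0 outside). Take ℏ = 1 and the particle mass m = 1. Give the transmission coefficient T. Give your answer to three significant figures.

T = 0.00249

Since E < U₀ the interior solution is evanescent with decay constant κ = √(2m(U₀ − E))/ℏ = 2.236.
κw = 3.399, sinh(κw) = 14.95.
Matching ψ, ψ′ at both faces gives T = [1 + U₀² sinh²(κw) / (4E(U₀ − E))]⁻¹ = 1/401.0 = 0.00249.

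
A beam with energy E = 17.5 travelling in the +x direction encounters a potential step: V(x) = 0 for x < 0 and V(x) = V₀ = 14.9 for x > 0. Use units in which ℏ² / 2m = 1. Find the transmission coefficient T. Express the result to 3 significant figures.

T = 0.803

The wavenumbers are k₁ = √(2mE)/ℏ = 4.183 on the left and k₂ = √(2m(E − V₀))/ℏ = 1.612 on the right.
Matching ψ and ψ′ at x = 0 gives r = (k₁ − k₂)/(k₁ + k₂), so R = r² = 0.1968 and T = 1 − R = 0.8032.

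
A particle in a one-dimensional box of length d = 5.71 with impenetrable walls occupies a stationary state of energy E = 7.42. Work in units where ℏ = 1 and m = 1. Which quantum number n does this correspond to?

n = 7

For an infinite well E_n = n²π²ℏ²/(2md²), so n = (d/πℏ)√(2mE).
n = (5.71/π) × √(2 × 1 × 7.42) = 7.002 → n = 7.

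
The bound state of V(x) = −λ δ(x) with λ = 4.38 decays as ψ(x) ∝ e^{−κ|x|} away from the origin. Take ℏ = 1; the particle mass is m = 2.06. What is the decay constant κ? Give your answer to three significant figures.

κ = 9.02

Integrate −(ℏ²/2m)ψ'' − λδ(x)ψ = Eψ from −ε to +ε: the ψ'' term gives ψ'(0⁺) − ψ'(0⁻) and the δ term gives −(2mλ/ℏ²)ψ(0).
With ψ ∝ e^{−κ|x|} this yields −2κ = −2mλ/ℏ², so κ = mλ/ℏ² = 9.023.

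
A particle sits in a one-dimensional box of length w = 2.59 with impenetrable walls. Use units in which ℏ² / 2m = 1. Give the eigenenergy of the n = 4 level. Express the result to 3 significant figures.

E = 23.5

The infinite-well eigenfunctions ψ_n = √(2/w) sin(nπx/w) vanish at both walls, giving E_n = n²π²ℏ²/(2mw²).
E_4 = 4² × π² / (2 × 0.5 × 2.59²) = 23.54.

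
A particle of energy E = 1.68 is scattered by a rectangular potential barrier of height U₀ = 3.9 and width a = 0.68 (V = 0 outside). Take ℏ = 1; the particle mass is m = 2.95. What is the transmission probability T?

Since E < U₀ the interior solution is evanescent with decay constant κ = √(2m(U₀ − E))/ℏ = 3.619.
κa = 2.461, sinh(κa) = 5.816.
Matching ψ, ψ′ at both faces gives T = [1 + U₀² sinh²(κa) / (4E(U₀ − E))]⁻¹ = 1/35.48 = 0.0282.

T = 0.0282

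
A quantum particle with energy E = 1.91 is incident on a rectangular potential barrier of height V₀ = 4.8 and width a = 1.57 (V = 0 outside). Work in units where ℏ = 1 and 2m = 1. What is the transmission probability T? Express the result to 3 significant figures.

T = 0.0183

Since E < V₀ the interior solution is evanescent with decay constant κ = √(2m(V₀ − E))/ℏ = 1.700.
κa = 2.669, sinh(κa) = 7.178.
Matching ψ, ψ′ at both faces gives T = [1 + V₀² sinh²(κa) / (4E(V₀ − E))]⁻¹ = 1/54.77 = 0.0183.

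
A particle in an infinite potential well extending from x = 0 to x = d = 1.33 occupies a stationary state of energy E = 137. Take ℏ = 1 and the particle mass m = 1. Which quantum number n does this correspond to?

n = 7

From E_n = n²π²ℏ²/(2md²) invert to n = √(2md²E)/(πℏ).
n = (1.33/π) × √(2 × 1 × 137) = 7.008 → n = 7.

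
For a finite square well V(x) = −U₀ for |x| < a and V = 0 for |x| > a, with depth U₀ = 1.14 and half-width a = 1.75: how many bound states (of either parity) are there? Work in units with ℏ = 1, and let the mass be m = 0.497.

Define the well-strength parameter z₀ = (a/ℏ)√(2mU₀) = 1.75 × √(2·0.497·1.14) = 1.863.
The even/odd transcendental equations gain one root per π/2 in z₀, giving N = 1 + ⌊2z₀/π⌋ = 1 + ⌊1.186⌋ = 2.

N = 2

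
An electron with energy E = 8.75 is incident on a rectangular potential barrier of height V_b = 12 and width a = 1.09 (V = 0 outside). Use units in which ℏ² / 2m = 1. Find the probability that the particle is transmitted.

T = 0.0607

Since E < V_b the interior solution is evanescent with decay constant κ = √(2m(V_b − E))/ℏ = 1.803.
κa = 1.965, sinh(κa) = 3.497.
Matching ψ, ψ′ at both faces gives T = [1 + V_b² sinh²(κa) / (4E(V_b − E))]⁻¹ = 1/16.49 = 0.0607.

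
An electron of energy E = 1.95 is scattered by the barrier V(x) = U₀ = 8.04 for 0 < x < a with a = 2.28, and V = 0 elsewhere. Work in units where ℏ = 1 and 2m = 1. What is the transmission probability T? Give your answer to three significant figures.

E < U₀: inside the barrier ψ ∝ e^{±κx} with κ = √(2m(U₀ − E))/ℏ = 2.468.
κa = 5.627, sinh(κa) = 138.9.
The exact tunnelling result is T⁻¹ = 1 + U₀² sinh²(κa) / [4E(U₀ − E)] = 26240, so T = 0.0000381.

T = 0.0000381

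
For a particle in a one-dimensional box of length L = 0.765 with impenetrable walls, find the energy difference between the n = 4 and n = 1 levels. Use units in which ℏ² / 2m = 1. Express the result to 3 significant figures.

E_n = n²π²ℏ²/(2mL²), so ΔE = (4² − 1²) π²ℏ²/(2mL²).
ΔE = 15 × π² / (2 × 0.5 × 0.765²) = 253.0.

ΔE = 253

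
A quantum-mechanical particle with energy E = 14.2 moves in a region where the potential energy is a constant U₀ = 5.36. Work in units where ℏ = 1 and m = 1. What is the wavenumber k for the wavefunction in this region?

With E > U₀ the solution is oscillatory, ψ ∝ e^{±ikx} with k = √(2m(E − U₀))/ℏ.
k = √(2 × 1 × 8.84) = 4.205.

k = 4.20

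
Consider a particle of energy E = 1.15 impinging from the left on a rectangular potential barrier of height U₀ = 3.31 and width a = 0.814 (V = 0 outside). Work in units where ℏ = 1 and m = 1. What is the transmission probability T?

T = 0.116

E < U₀: inside the barrier ψ ∝ e^{±κx} with κ = √(2m(U₀ − E))/ℏ = 2.078.
κa = 1.692, sinh(κa) = 2.623.
Matching ψ, ψ′ at both faces gives T = [1 + U₀² sinh²(κa) / (4E(U₀ − E))]⁻¹ = 1/8.585 = 0.116.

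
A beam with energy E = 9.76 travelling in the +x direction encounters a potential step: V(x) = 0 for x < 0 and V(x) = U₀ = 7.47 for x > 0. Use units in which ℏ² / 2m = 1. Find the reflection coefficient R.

On each side the TISE gives plane waves with k = √(2m(E − V))/ℏ: k₁ = √(2·½·9.76) = 3.124, k₂ = √(2·½·2.29) = 1.513.
Continuity of ψ and ψ′ at the step yields the reflection amplitude r = (k₁ − k₂)/(k₁ + k₂) = 0.3474; thus R = |r|² = 0.1207, T = 0.8793.

R = 0.121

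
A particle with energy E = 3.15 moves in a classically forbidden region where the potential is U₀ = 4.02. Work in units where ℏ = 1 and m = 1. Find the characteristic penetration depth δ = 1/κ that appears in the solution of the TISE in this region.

Since E < U₀ the TISE in this region is ψ'' = κ²ψ with κ = √(2m(U₀ − E))/ℏ.
κ = √(2 × 1 × 0.87) = 1.319. The penetration depth is δ = 1/κ = 0.758.

δ = 0.758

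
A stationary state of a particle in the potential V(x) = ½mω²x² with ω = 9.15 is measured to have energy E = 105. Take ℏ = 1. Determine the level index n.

Invert E_n = (n + ½)ℏω: n = E/ℏω − ½ = 10.975, so n = 11.

n = 11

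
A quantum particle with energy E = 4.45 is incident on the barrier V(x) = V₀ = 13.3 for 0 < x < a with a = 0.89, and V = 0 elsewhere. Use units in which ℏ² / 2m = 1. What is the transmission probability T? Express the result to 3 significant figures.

Since E < V₀ the interior solution is evanescent with decay constant κ = √(2m(V₀ − E))/ℏ = 2.975.
κa = 2.648, sinh(κa) = 7.025.
Matching ψ, ψ′ at both faces gives T = [1 + V₀² sinh²(κa) / (4E(V₀ − E))]⁻¹ = 1/56.42 = 0.0177.

T = 0.0177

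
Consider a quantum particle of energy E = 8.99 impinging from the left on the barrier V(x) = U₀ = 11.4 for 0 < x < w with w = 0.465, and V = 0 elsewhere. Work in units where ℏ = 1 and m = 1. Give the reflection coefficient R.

E < U₀: inside the barrier ψ ∝ e^{±κx} with κ = √(2m(U₀ − E))/ℏ = 2.195.
κw = 1.021, sinh(κw) = 1.208.
The exact tunnelling result is T⁻¹ = 1 + U₀² sinh²(κw) / [4E(U₀ − E)] = 3.187, so T = 0.314.
R = 1 − T = 0.686.

R = 0.686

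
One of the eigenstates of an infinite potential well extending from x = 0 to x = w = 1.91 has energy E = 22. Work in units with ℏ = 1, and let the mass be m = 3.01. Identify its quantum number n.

From E_n = n²π²ℏ²/(2mw²) invert to n = √(2mw²E)/(πℏ).
n = (1.91/π) × √(2 × 3.01 × 22) = 6.997 → n = 7.

n = 7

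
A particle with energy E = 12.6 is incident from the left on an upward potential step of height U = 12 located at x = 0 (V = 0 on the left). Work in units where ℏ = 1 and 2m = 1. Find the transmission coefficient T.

The wavenumbers are k₁ = √(2mE)/ℏ = 3.550 on the left and k₂ = √(2m(E − U))/ℏ = 0.7746 on the right.
Continuity of ψ and ψ′ at the step yields the reflection amplitude r = (k₁ − k₂)/(k₁ + k₂) = 0.6417; thus R = |r|² = 0.4118, T = 0.5882.

T = 0.588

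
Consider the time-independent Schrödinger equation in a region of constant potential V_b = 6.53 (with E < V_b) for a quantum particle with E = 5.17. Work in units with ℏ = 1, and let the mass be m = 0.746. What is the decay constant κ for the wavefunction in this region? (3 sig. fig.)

Since E < V_b the TISE in this region is ψ'' = κ²ψ with κ = √(2m(V_b − E))/ℏ.
κ = √(2 × 0.746 × 1.36) = 1.424.

κ = 1.42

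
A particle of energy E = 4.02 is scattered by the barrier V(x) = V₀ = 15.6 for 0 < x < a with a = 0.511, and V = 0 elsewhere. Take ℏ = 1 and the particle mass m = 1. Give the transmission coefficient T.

T = 0.0222

Since E < V₀ the interior solution is evanescent with decay constant κ = √(2m(V₀ − E))/ℏ = 4.812.
κa = 2.459, sinh(κa) = 5.805.
The exact tunnelling result is T⁻¹ = 1 + V₀² sinh²(κa) / [4E(V₀ − E)] = 45.04, so T = 0.0222.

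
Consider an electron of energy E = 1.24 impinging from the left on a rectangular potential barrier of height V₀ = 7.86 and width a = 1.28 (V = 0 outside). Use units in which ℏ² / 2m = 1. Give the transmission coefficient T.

T = 0.00293

E < V₀: inside the barrier ψ ∝ e^{±κx} with κ = √(2m(V₀ − E))/ℏ = 2.573.
κa = 3.293, sinh(κa) = 13.45.
Matching ψ, ψ′ at both faces gives T = [1 + V₀² sinh²(κa) / (4E(V₀ − E))]⁻¹ = 1/341.3 = 0.00293.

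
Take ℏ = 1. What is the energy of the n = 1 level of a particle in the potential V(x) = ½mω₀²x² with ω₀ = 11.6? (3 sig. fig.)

The oscillator eigenvalues are E_n = ℏω₀(n + ½), so E_1 = 11.6 × 1.5 = 17.40.

E = 17.4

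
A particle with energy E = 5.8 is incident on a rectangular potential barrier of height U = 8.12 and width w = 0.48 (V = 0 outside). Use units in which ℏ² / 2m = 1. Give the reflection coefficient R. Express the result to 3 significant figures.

E < U: inside the barrier ψ ∝ e^{±κx} with κ = √(2m(U − E))/ℏ = 1.523.
κw = 0.7311, sinh(κw) = 0.7980.
Matching ψ, ψ′ at both faces gives T = [1 + U² sinh²(κw) / (4E(U − E))]⁻¹ = 1/1.780 = 0.562.
R = 1 − T = 0.438.

R = 0.438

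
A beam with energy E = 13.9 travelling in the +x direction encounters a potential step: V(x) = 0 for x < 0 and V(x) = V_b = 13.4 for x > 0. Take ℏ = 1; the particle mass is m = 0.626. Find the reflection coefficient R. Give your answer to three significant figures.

On each side the TISE gives plane waves with k = √(2m(E − V))/ℏ: k₁ = √(2·0.626·13.9) = 4.172, k₂ = √(2·0.626·0.5) = 0.7912.
Continuity of ψ and ψ′ at the step yields the reflection amplitude r = (k₁ − k₂)/(k₁ + k₂) = 0.6812; thus R = |r|² = 0.4640, T = 0.5360.

R = 0.464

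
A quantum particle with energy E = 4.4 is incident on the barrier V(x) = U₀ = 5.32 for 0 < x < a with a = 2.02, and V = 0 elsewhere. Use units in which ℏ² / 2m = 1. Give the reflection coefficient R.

E < U₀: inside the barrier ψ ∝ e^{±κx} with κ = √(2m(U₀ − E))/ℏ = 0.9592.
κa = 1.938, sinh(κa) = 3.399.
Matching ψ, ψ′ at both faces gives T = [1 + U₀² sinh²(κa) / (4E(U₀ − E))]⁻¹ = 1/21.19 = 0.0472.
R = 1 − T = 0.953.

R = 0.953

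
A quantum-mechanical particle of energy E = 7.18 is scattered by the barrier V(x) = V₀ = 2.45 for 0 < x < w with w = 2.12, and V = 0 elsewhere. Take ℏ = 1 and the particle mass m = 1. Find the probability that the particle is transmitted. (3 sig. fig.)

Above the barrier the interior wavenumber is k₂ = √(2m(E − V₀))/ℏ = 3.076, giving phase k₂w = 6.521.
Matching at both interfaces gives T⁻¹ = 1 + V₀² sin²(k₂w) / [4E(E − V₀)] = 1.002, hence T = 0.998.

T = 0.998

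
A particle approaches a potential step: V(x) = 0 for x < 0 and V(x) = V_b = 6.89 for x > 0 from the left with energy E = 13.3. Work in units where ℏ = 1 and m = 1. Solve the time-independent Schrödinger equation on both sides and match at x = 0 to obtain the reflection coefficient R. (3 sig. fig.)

R = 0.0326

The wavenumbers are k₁ = √(2mE)/ℏ = 5.158 on the left and k₂ = √(2m(E − V_b))/ℏ = 3.581 on the right.
Matching ψ and ψ′ at x = 0 gives r = (k₁ − k₂)/(k₁ + k₂), so R = r² = 0.03257 and T = 1 − R = 0.9674.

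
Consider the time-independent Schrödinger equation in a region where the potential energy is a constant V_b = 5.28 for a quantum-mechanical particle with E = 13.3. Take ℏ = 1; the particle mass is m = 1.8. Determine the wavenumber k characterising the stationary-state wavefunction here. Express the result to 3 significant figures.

With E > V_b the solution is oscillatory, ψ ∝ e^{±ikx} with k = √(2m(E − V_b))/ℏ.
k = √(2 × 1.8 × 8.02) = 5.373.

k = 5.37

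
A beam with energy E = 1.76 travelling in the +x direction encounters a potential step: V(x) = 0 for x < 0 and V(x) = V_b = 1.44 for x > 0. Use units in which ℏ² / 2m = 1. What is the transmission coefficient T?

The wavenumbers are k₁ = √(2mE)/ℏ = 1.327 on the left and k₂ = √(2m(E − V_b))/ℏ = 0.5657 on the right.
Continuity of ψ and ψ′ at the step yields the reflection amplitude r = (k₁ − k₂)/(k₁ + k₂) = 0.4021; thus R = |r|² = 0.1617, T = 0.8383.

T = 0.838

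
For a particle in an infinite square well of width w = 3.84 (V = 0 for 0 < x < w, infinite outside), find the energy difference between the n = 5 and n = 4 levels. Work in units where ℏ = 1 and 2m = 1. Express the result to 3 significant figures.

ΔE = 6.02

E_n = n²π²ℏ²/(2mw²), so ΔE = (5² − 4²) π²ℏ²/(2mw²).
ΔE = 9 × π² / (2 × 0.5 × 3.84²) = 6.024.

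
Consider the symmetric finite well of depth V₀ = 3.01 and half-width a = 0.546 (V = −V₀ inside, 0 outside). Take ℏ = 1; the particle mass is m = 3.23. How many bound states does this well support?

N = 2

The dimensionless depth is z₀ = a√(2mV₀)/ℏ = 0.546 × √(19.44) = 2.408.
The even/odd transcendental equations gain one root per π/2 in z₀, giving N = 1 + ⌊2z₀/π⌋ = 1 + ⌊1.533⌋ = 2.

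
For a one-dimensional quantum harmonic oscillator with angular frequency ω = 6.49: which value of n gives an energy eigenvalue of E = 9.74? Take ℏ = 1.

Invert E_n = (n + ½)ℏω: n = E/ℏω − ½ = 1.001, so n = 1.

n = 1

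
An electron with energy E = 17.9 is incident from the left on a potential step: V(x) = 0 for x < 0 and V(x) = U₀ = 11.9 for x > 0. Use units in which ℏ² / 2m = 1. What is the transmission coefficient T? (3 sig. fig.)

The wavenumbers are k₁ = √(2mE)/ℏ = 4.231 on the left and k₂ = √(2m(E − U₀))/ℏ = 2.449 on the right.
Continuity of ψ and ψ′ at the step yields the reflection amplitude r = (k₁ − k₂)/(k₁ + k₂) = 0.2667; thus R = |r|² = 0.07111, T = 0.9289.

T = 0.929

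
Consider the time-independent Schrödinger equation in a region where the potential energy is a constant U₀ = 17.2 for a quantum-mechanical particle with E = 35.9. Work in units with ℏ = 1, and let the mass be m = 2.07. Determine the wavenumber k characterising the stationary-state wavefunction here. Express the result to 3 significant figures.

k = 8.80

With E > U₀ the solution is oscillatory, ψ ∝ e^{±ikx} with k = √(2m(E − U₀))/ℏ.
k = √(2 × 2.07 × 18.7) = 8.799.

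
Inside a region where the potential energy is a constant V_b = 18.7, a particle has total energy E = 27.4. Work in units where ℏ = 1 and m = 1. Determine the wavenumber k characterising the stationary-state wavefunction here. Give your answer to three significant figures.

k = 4.17

With E > V_b the solution is oscillatory, ψ ∝ e^{±ikx} with k = √(2m(E − V_b))/ℏ.
k = √(2 × 1 × 8.7) = 4.171.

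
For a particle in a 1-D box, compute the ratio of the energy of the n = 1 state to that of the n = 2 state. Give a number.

0.25

E_n = n²π²ℏ²/(2mL²) so the ratio is n₂²/n₁² = 1/4 = 0.25.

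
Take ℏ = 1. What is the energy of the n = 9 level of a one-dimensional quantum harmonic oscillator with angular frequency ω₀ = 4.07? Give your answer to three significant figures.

E = 38.7

Using E_n = (n + ½)ℏω₀: E_9 = 9.5 × 4.07 = 38.67.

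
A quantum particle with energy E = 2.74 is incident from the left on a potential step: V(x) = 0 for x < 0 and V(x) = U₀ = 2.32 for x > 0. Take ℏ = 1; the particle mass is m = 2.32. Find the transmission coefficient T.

T = 0.809

On each side the TISE gives plane waves with k = √(2m(E − V))/ℏ: k₁ = √(2·2.32·2.74) = 3.566, k₂ = √(2·2.32·0.42) = 1.396.
Continuity of ψ and ψ′ at the step yields the reflection amplitude r = (k₁ − k₂)/(k₁ + k₂) = 0.4373; thus R = |r|² = 0.1912, T = 0.8088.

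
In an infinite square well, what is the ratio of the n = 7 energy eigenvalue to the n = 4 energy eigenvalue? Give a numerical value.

E_n = n²π²ℏ²/(2mL²) so the ratio is n₂²/n₁² = 49/16 = 3.0625.

3.0625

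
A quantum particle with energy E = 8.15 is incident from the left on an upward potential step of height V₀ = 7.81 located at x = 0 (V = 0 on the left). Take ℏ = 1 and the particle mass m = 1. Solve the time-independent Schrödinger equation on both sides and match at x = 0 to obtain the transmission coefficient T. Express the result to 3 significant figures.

On each side the TISE gives plane waves with k = √(2m(E − V))/ℏ: k₁ = √(2·1·8.15) = 4.037, k₂ = √(2·1·0.34) = 0.8246.
Continuity of ψ and ψ′ at the step yields the reflection amplitude r = (k₁ − k₂)/(k₁ + k₂) = 0.6608; thus R = |r|² = 0.4366, T = 0.5634.

T = 0.563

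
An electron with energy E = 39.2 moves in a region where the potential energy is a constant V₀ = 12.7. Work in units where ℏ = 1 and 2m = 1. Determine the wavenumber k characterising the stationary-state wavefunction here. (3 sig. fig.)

k = 5.15

With E > V₀ the solution is oscillatory, ψ ∝ e^{±ikx} with k = √(2m(E − V₀))/ℏ.
k = √(2 × 0.5 × 26.5) = 5.148.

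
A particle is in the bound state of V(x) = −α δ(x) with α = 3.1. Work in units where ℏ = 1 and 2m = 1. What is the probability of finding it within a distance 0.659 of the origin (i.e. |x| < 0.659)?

P = 0.870

The normalised bound state is ψ = √κ e^{−κ|x|} with κ = mα/ℏ² = 1.550.
P(|x| < d) = ∫_{−d}^{d} κ e^{−2κ|x|} dx = 1 − e^{−2κd} = 1 − e^{−2.043} = 0.8703.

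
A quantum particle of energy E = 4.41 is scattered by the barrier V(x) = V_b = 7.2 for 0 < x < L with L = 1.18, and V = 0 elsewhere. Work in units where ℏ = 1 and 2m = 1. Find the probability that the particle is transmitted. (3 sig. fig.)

T = 0.0712

E < V_b: inside the barrier ψ ∝ e^{±κx} with κ = √(2m(V_b − E))/ℏ = 1.670.
κL = 1.971, sinh(κL) = 3.519.
The exact tunnelling result is T⁻¹ = 1 + V_b² sinh²(κL) / [4E(V_b − E)] = 14.05, so T = 0.0712.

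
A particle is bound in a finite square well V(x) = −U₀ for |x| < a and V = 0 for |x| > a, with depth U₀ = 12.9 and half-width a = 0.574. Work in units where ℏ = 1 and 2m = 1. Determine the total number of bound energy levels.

N = 2

The dimensionless depth is z₀ = a√(2mU₀)/ℏ = 0.574 × √(12.90) = 2.062.
A new bound state (alternating even/odd) appears each time z₀ passes a multiple of π/2, so N = ⌊2z₀/π⌋ + 1 = ⌊1.312⌋ + 1 = 2.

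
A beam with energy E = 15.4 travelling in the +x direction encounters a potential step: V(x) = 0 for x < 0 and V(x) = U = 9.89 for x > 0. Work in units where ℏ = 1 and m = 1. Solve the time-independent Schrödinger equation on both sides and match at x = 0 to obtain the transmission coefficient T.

On each side the TISE gives plane waves with k = √(2m(E − V))/ℏ: k₁ = √(2·1·15.4) = 5.550, k₂ = √(2·1·5.51) = 3.320.
Continuity of ψ and ψ′ at the step yields the reflection amplitude r = (k₁ − k₂)/(k₁ + k₂) = 0.2514; thus R = |r|² = 0.06322, T = 0.9368.

T = 0.937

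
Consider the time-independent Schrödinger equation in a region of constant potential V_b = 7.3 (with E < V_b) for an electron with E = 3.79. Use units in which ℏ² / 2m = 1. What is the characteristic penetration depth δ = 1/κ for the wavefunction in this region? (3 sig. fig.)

δ = 0.534

Since E < V_b the TISE in this region is ψ'' = κ²ψ with κ = √(2m(V_b − E))/ℏ.
κ = √(2 × 0.5 × 3.51) = 1.873. The penetration depth is δ = 1/κ = 0.534.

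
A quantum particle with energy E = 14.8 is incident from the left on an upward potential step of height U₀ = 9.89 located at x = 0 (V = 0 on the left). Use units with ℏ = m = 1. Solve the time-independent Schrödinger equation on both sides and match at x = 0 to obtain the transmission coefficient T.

The wavenumbers are k₁ = √(2mE)/ℏ = 5.441 on the left and k₂ = √(2m(E − U₀))/ℏ = 3.134 on the right.
Matching ψ and ψ′ at x = 0 gives r = (k₁ − k₂)/(k₁ + k₂), so R = r² = 0.07239 and T = 1 − R = 0.9276.

T = 0.928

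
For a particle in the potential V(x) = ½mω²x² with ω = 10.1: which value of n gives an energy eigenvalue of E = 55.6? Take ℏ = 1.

n = 5

E_n = ℏω(n + ½) ⇒ n = E/(ℏω) − ½ = 55.6/10.1 − 0.5 = 5.005 → n = 5.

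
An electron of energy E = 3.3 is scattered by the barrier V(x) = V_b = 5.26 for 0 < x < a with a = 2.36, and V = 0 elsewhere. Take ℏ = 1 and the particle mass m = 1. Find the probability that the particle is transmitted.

Since E < V_b the interior solution is evanescent with decay constant κ = √(2m(V_b − E))/ℏ = 1.980.
κa = 4.673, sinh(κa) = 53.48.
Matching ψ, ψ′ at both faces gives T = [1 + V_b² sinh²(κa) / (4E(V_b − E))]⁻¹ = 1/3060 = 0.000327.

T = 0.000327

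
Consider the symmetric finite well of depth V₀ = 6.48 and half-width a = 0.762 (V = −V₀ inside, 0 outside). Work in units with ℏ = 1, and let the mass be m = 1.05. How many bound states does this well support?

N = 2

Define the well-strength parameter z₀ = (a/ℏ)√(2mV₀) = 0.762 × √(2·1.05·6.48) = 2.811.
The even/odd transcendental equations gain one root per π/2 in z₀, giving N = 1 + ⌊2z₀/π⌋ = 1 + ⌊1.790⌋ = 2.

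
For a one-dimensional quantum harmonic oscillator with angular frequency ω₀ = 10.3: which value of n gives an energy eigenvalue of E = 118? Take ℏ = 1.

Invert E_n = (n + ½)ℏω₀: n = E/ℏω₀ − ½ = 10.956, so n = 11.

n = 11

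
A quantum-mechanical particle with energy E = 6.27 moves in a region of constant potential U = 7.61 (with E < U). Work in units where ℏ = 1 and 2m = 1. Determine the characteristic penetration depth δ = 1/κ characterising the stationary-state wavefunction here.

δ = 0.864

Since E < U the TISE in this region is ψ'' = κ²ψ with κ = √(2m(U − E))/ℏ.
κ = √(2 × 0.5 × 1.34) = 1.158. The penetration depth is δ = 1/κ = 0.864.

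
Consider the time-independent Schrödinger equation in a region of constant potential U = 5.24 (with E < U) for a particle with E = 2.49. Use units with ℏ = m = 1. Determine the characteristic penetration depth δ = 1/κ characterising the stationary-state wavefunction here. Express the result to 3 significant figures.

Since E < U the TISE in this region is ψ'' = κ²ψ with κ = √(2m(U − E))/ℏ.
κ = √(2 × 1 × 2.75) = 2.345. The penetration depth is δ = 1/κ = 0.426.

δ = 0.426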